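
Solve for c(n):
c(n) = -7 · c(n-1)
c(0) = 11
Pure geometric recurrence with ratio -7.
By induction c(n) = c(0) · (-7)^n = 11 \left(-7\right)^{n}.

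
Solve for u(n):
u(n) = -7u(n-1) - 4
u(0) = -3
First-order linear non-homogeneous.
Homogeneous solution: u_h(n) = A·(-7)^n.
Try constant particular solution u_p = K: K = -7K - 4 ⇒ K = - \frac{1}{2}.
General: u(n) = A·(-7)^n - \frac{1}{2}.
Apply u(0) = -3: A - \frac{1}{2} = -3 ⇒ A = - \frac{5}{2}.
So u(n) = - \frac{5 \left(-7\right)^{n}}{2} - \frac{1}{2}.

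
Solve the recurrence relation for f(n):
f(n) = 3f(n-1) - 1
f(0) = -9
First-order linear non-homogeneous.
Homogeneous solution: f_h(n) = A·(3)^n.
Try constant particular solution f_p = K: K = 3K - 1 ⇒ K = \frac{1}{2}.
General: f(n) = A·(3)^n + \frac{1}{2}.
Apply f(0) = -9: A + \frac{1}{2} = -9 ⇒ A = - \frac{19}{2}.
So f(n) = \frac{1}{2} - \frac{19 \cdot 3^{n}}{2}.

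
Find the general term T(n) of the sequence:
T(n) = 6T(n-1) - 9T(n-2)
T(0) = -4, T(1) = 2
Characteristic equation: x² - 6x + 9 = 0, which is (x - (3))².
Repeated root r = 3.
General solution: T(n) = (A + Bn)·(3)^n.
From T(0) = -4: A = -4.
From T(1) = 2: (A + B)·(3) = 2 ⇒ B = \frac{14}{3}.
So T(n) = \left(\frac{14 n}{3} - 4\right) \cdot (3)^n.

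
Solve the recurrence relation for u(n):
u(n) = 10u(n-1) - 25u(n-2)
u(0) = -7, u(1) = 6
Characteristic equation: x² - 10x + 25 = 0, which is (x - (5))².
Repeated root r = 5.
General solution: u(n) = (A + Bn)·(5)^n.
From u(0) = -7: A = -7.
From u(1) = 6: (A + B)·(5) = 6 ⇒ B = \frac{41}{5}.
So u(n) = \left(\frac{41 n}{5} - 7\right) \cdot (5)^n.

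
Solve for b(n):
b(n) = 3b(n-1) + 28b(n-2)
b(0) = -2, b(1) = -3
Characteristic equation: x² - 3x - 28 = 0, which factors as (x - (-4))(x - (7)) = 0.
Roots r₁ = -4, r₂ = 7 (distinct).
General solution: b(n) = A·(-4)^n + B·(7)^n.
From b(0) = -2: A + B = -2.
From b(1) = -3: -4A + 7B = -3.
Solving: A = -1, B = -1.
So b(n) = - \left(-4\right)^{n} - 7^{n}.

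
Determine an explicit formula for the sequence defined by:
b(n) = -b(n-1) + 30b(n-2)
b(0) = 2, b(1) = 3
Characteristic equation: x² + x - 30 = 0, which factors as (x - (5))(x - (-6)) = 0.
Roots r₁ = 5, r₂ = -6 (distinct).
General solution: b(n) = A·(5)^n + B·(-6)^n.
From b(0) = 2: A + B = 2.
From b(1) = 3: 5A - 6B = 3.
Solving: A = \frac{15}{11}, B = \frac{7}{11}.
So b(n) = \frac{7 \left(-6\right)^{n}}{11} + \frac{15 \cdot 5^{n}}{11}.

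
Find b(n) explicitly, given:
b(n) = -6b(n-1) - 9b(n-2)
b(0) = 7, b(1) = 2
Characteristic equation: x² + 6x + 9 = 0, which is (x - (-3))².
Repeated root r = -3.
General solution: b(n) = (A + Bn)·(-3)^n.
From b(0) = 7: A = 7.
From b(1) = 2: (A + B)·(-3) = 2 ⇒ B = - \frac{23}{3}.
So b(n) = \left(7 - \frac{23 n}{3}\right) \cdot (-3)^n.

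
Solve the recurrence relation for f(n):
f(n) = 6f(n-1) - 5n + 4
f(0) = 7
First-order linear with linear forcing.
Homogeneous solution: f_h(n) = A·(6)^n.
Try particular f_p(n) = pn + q. Substituting:
  pn + q = 6(p(n-1) + q) - 5n + 4.
Matching the n-coefficient: p = 6p - 5 ⇒ p = 1.
Matching constants: q = -6p + 6q + 4 ⇒ q = \frac{2}{5}.
General: f(n) = A·(6)^n + n + \frac{2}{5}.
Apply f(0) = 7: A + \frac{2}{5} = 7 ⇒ A = \frac{33}{5}.
So f(n) = \frac{33 \cdot 6^{n}}{5} + n + \frac{2}{5}.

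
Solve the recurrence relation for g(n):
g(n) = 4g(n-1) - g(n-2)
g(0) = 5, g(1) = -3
Characteristic equation: x² - 4x + 1 = 0.
Discriminant Δ = (4)² + 4·(-1) = 12.
Roots r₁,₂ = (4 ± √12)/2, so r₁ = \sqrt{3} + 2, r₂ = 2 - \sqrt{3}.
General solution: g(n) = A·r₁^n + B·r₂^n.
From the initial conditions, A + B = 5 and r₁A + r₂B = -3.
Since r₁ - r₂ = √12: A = (-3 - (5)r₂)/√12 = \frac{5}{2} - \frac{13 \sqrt{3}}{6}, and B = 5 - A = \frac{5}{2} + \frac{13 \sqrt{3}}{6}.
So g(n) = \left(\frac{5}{2} - \frac{13 \sqrt{3}}{6}\right)\left(\sqrt{3} + 2\right)^n + \left(\frac{5}{2} + \frac{13 \sqrt{3}}{6}\right)\left(2 - \sqrt{3}\right)^n.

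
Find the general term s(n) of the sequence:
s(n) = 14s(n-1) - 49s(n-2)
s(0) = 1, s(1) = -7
Characteristic equation: x² - 14x + 49 = 0, which is (x - (7))².
Repeated root r = 7.
General solution: s(n) = (A + Bn)·(7)^n.
From s(0) = 1: A = 1.
From s(1) = -7: (A + B)·(7) = -7 ⇒ B = -2.
So s(n) = \left(1 - 2 n\right) \cdot (7)^n.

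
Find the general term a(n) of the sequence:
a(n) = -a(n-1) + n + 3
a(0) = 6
First-order linear with linear forcing.
Homogeneous solution: a_h(n) = A·(-1)^n.
Try particular a_p(n) = pn + q. Substituting:
  pn + q = -(p(n-1) + q) + n + 3.
Matching the n-coefficient: p = -p + 1 ⇒ p = \frac{1}{2}.
Matching constants: q = p - q + 3 ⇒ q = \frac{7}{4}.
General: a(n) = A·(-1)^n + \frac{n}{2} + \frac{7}{4}.
Apply a(0) = 6: A + \frac{7}{4} = 6 ⇒ A = \frac{17}{4}.
So a(n) = \frac{17 \left(-1\right)^{n}}{4} + \frac{n}{2} + \frac{7}{4}.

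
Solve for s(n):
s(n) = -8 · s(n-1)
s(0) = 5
Pure geometric recurrence with ratio -8.
By induction s(n) = s(0) · (-8)^n = 5 \left(-8\right)^{n}.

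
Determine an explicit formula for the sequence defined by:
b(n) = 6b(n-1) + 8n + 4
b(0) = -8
First-order linear with linear forcing.
Homogeneous solution: b_h(n) = A·(6)^n.
Try particular b_p(n) = pn + q. Substituting:
  pn + q = 6(p(n-1) + q) + 8n + 4.
Matching the n-coefficient: p = 6p + 8 ⇒ p = - \frac{8}{5}.
Matching constants: q = -6p + 6q + 4 ⇒ q = - \frac{68}{25}.
General: b(n) = A·(6)^n - \frac{8 n}{5} - \frac{68}{25}.
Apply b(0) = -8: A - \frac{68}{25} = -8 ⇒ A = - \frac{132}{25}.
So b(n) = - \frac{132 \cdot 6^{n}}{25} - \frac{8 n}{5} - \frac{68}{25}.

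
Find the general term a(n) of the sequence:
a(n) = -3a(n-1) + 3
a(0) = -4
First-order linear non-homogeneous.
Homogeneous solution: a_h(n) = A·(-3)^n.
Try constant particular solution a_p = K: K = -3K + 3 ⇒ K = \frac{3}{4}.
General: a(n) = A·(-3)^n + \frac{3}{4}.
Apply a(0) = -4: A + \frac{3}{4} = -4 ⇒ A = - \frac{19}{4}.
So a(n) = \frac{3}{4} - \frac{19 \left(-3\right)^{n}}{4}.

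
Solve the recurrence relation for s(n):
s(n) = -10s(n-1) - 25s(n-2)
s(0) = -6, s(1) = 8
Characteristic equation: x² + 10x + 25 = 0, which is (x - (-5))².
Repeated root r = -5.
General solution: s(n) = (A + Bn)·(-5)^n.
From s(0) = -6: A = -6.
From s(1) = 8: (A + B)·(-5) = 8 ⇒ B = \frac{22}{5}.
So s(n) = \left(\frac{22 n}{5} - 6\right) \cdot (-5)^n.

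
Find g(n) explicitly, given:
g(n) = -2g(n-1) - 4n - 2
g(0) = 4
First-order linear with linear forcing.
Homogeneous solution: g_h(n) = A·(-2)^n.
Try particular g_p(n) = pn + q. Substituting:
  pn + q = -2(p(n-1) + q) - 4n - 2.
Matching the n-coefficient: p = -2p - 4 ⇒ p = - \frac{4}{3}.
Matching constants: q = 2p - 2q - 2 ⇒ q = - \frac{14}{9}.
General: g(n) = A·(-2)^n - \frac{4 n}{3} - \frac{14}{9}.
Apply g(0) = 4: A - \frac{14}{9} = 4 ⇒ A = \frac{50}{9}.
So g(n) = \frac{50 \left(-2\right)^{n}}{9} - \frac{4 n}{3} - \frac{14}{9}.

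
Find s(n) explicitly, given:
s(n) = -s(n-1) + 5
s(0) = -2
First-order linear non-homogeneous.
Homogeneous solution: s_h(n) = A·(-1)^n.
Try constant particular solution s_p = K: K = -K + 5 ⇒ K = \frac{5}{2}.
General: s(n) = A·(-1)^n + \frac{5}{2}.
Apply s(0) = -2: A + \frac{5}{2} = -2 ⇒ A = - \frac{9}{2}.
So s(n) = \frac{5}{2} - \frac{9 \left(-1\right)^{n}}{2}.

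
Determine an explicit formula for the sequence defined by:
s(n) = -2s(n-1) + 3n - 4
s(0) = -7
First-order linear with linear forcing.
Homogeneous solution: s_h(n) = A·(-2)^n.
Try particular s_p(n) = pn + q. Substituting:
  pn + q = -2(p(n-1) + q) + 3n - 4.
Matching the n-coefficient: p = -2p + 3 ⇒ p = 1.
Matching constants: q = 2p - 2q - 4 ⇒ q = - \frac{2}{3}.
General: s(n) = A·(-2)^n + n - \frac{2}{3}.
Apply s(0) = -7: A - \frac{2}{3} = -7 ⇒ A = - \frac{19}{3}.
So s(n) = - \frac{19 \left(-2\right)^{n}}{3} + n - \frac{2}{3}.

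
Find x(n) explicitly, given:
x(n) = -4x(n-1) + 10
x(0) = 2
First-order linear non-homogeneous.
Homogeneous solution: x_h(n) = A·(-4)^n.
Try constant particular solution x_p = K: K = -4K + 10 ⇒ K = 2.
General: x(n) = A·(-4)^n + 2.
Apply x(0) = 2: A + 2 = 2 ⇒ A = 0.
So x(n) = 2.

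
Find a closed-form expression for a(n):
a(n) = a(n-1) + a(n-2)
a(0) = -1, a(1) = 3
Characteristic equation: x² - x - 1 = 0.
Discriminant Δ = (1)² + 4·(1) = 5.
Roots r₁,₂ = (1 ± √5)/2, so r₁ = \frac{1}{2} + \frac{\sqrt{5}}{2}, r₂ = \frac{1}{2} - \frac{\sqrt{5}}{2}.
General solution: a(n) = A·r₁^n + B·r₂^n.
From the initial conditions, A + B = -1 and r₁A + r₂B = 3.
Since r₁ - r₂ = √5: A = (3 - (-1)r₂)/√5 = - \frac{1}{2} + \frac{7 \sqrt{5}}{10}, and B = -1 - A = - \frac{7 \sqrt{5}}{10} - \frac{1}{2}.
So a(n) = \left(- \frac{1}{2} + \frac{7 \sqrt{5}}{10}\right)\left(\frac{1}{2} + \frac{\sqrt{5}}{2}\right)^n + \left(- \frac{7 \sqrt{5}}{10} - \frac{1}{2}\right)\left(\frac{1}{2} - \frac{\sqrt{5}}{2}\right)^n.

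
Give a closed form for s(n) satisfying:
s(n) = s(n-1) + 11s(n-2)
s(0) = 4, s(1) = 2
Characteristic equation: x² - x - 11 = 0.
Discriminant Δ = (1)² + 4·(11) = 45.
Roots r₁,₂ = (1 ± √45)/2, so r₁ = \frac{1}{2} + \frac{3 \sqrt{5}}{2}, r₂ = \frac{1}{2} - \frac{3 \sqrt{5}}{2}.
General solution: s(n) = A·r₁^n + B·r₂^n.
From the initial conditions, A + B = 4 and r₁A + r₂B = 2.
Since r₁ - r₂ = √45: A = (2 - (4)r₂)/√45 = 2, and B = 4 - A = 2.
So s(n) = \left(2\right)\left(\frac{1}{2} + \frac{3 \sqrt{5}}{2}\right)^n + \left(2\right)\left(\frac{1}{2} - \frac{3 \sqrt{5}}{2}\right)^n.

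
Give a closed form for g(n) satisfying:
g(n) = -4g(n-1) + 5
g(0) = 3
First-order linear non-homogeneous.
Homogeneous solution: g_h(n) = A·(-4)^n.
Try constant particular solution g_p = K: K = -4K + 5 ⇒ K = 1.
General: g(n) = A·(-4)^n + 1.
Apply g(0) = 3: A + 1 = 3 ⇒ A = 2.
So g(n) = 2 \left(-4\right)^{n} + 1.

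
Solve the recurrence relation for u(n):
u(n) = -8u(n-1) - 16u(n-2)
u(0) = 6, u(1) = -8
Characteristic equation: x² + 8x + 16 = 0, which is (x - (-4))².
Repeated root r = -4.
General solution: u(n) = (A + Bn)·(-4)^n.
From u(0) = 6: A = 6.
From u(1) = -8: (A + B)·(-4) = -8 ⇒ B = -4.
So u(n) = \left(6 - 4 n\right) \cdot (-4)^n.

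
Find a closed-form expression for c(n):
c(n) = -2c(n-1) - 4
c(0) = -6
First-order linear non-homogeneous.
Homogeneous solution: c_h(n) = A·(-2)^n.
Try constant particular solution c_p = K: K = -2K - 4 ⇒ K = - \frac{4}{3}.
General: c(n) = A·(-2)^n - \frac{4}{3}.
Apply c(0) = -6: A - \frac{4}{3} = -6 ⇒ A = - \frac{14}{3}.
So c(n) = - \frac{14 \left(-2\right)^{n}}{3} - \frac{4}{3}.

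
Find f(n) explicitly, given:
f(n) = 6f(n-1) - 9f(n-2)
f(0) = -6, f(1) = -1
Characteristic equation: x² - 6x + 9 = 0, which is (x - (3))².
Repeated root r = 3.
General solution: f(n) = (A + Bn)·(3)^n.
From f(0) = -6: A = -6.
From f(1) = -1: (A + B)·(3) = -1 ⇒ B = \frac{17}{3}.
So f(n) = \left(\frac{17 n}{3} - 6\right) \cdot (3)^n.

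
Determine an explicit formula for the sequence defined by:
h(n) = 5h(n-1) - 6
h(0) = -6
First-order linear non-homogeneous.
Homogeneous solution: h_h(n) = A·(5)^n.
Try constant particular solution h_p = K: K = 5K - 6 ⇒ K = \frac{3}{2}.
General: h(n) = A·(5)^n + \frac{3}{2}.
Apply h(0) = -6: A + \frac{3}{2} = -6 ⇒ A = - \frac{15}{2}.
So h(n) = \frac{3}{2} - \frac{15 \cdot 5^{n}}{2}.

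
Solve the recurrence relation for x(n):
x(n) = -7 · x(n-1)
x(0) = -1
Pure geometric recurrence with ratio -7.
By induction x(n) = x(0) · (-7)^n = - \left(-7\right)^{n}.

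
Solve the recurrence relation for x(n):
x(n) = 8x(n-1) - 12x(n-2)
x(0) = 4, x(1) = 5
Characteristic equation: x² - 8x + 12 = 0, which factors as (x - (6))(x - (2)) = 0.
Roots r₁ = 6, r₂ = 2 (distinct).
General solution: x(n) = A·(6)^n + B·(2)^n.
From x(0) = 4: A + B = 4.
From x(1) = 5: 6A + 2B = 5.
Solving: A = - \frac{3}{4}, B = \frac{19}{4}.
So x(n) = \frac{19 \cdot 2^{n}}{4} - \frac{3 \cdot 6^{n}}{4}.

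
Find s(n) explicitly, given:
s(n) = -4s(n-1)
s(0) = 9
This is a homogeneous first-order recurrence with ratio -4.
By induction s(n) = s(0) · (-4)^n = 9 \left(-4\right)^{n}.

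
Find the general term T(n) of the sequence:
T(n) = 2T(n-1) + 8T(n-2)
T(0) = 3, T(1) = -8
Characteristic equation: x² - 2x - 8 = 0, which factors as (x - (-2))(x - (4)) = 0.
Roots r₁ = -2, r₂ = 4 (distinct).
General solution: T(n) = A·(-2)^n + B·(4)^n.
From T(0) = 3: A + B = 3.
From T(1) = -8: -2A + 4B = -8.
Solving: A = \frac{10}{3}, B = - \frac{1}{3}.
So T(n) = \frac{10 \left(-2\right)^{n}}{3} - \frac{4^{n}}{3}.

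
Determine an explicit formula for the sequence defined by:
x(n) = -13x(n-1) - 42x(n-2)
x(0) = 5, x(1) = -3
Characteristic equation: x² + 13x + 42 = 0, which factors as (x - (-6))(x - (-7)) = 0.
Roots r₁ = -6, r₂ = -7 (distinct).
General solution: x(n) = A·(-6)^n + B·(-7)^n.
From x(0) = 5: A + B = 5.
From x(1) = -3: -6A - 7B = -3.
Solving: A = 32, B = -27.
So x(n) = 32 \left(-6\right)^{n} - 27 \left(-7\right)^{n}.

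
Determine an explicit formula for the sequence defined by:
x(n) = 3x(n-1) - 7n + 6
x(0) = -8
First-order linear with linear forcing.
Homogeneous solution: x_h(n) = A·(3)^n.
Try particular x_p(n) = pn + q. Substituting:
  pn + q = 3(p(n-1) + q) - 7n + 6.
Matching the n-coefficient: p = 3p - 7 ⇒ p = \frac{7}{2}.
Matching constants: q = -3p + 3q + 6 ⇒ q = \frac{9}{4}.
General: x(n) = A·(3)^n + \frac{7 n}{2} + \frac{9}{4}.
Apply x(0) = -8: A + \frac{9}{4} = -8 ⇒ A = - \frac{41}{4}.
So x(n) = - \frac{41 \cdot 3^{n}}{4} + \frac{7 n}{2} + \frac{9}{4}.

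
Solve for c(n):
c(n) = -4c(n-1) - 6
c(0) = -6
First-order linear non-homogeneous.
Homogeneous solution: c_h(n) = A·(-4)^n.
Try constant particular solution c_p = K: K = -4K - 6 ⇒ K = - \frac{6}{5}.
General: c(n) = A·(-4)^n - \frac{6}{5}.
Apply c(0) = -6: A - \frac{6}{5} = -6 ⇒ A = - \frac{24}{5}.
So c(n) = - \frac{24 \left(-4\right)^{n}}{5} - \frac{6}{5}.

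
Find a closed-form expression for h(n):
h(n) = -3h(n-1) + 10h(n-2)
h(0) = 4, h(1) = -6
Characteristic equation: x² + 3x - 10 = 0, which factors as (x - (2))(x - (-5)) = 0.
Roots r₁ = 2, r₂ = -5 (distinct).
General solution: h(n) = A·(2)^n + B·(-5)^n.
From h(0) = 4: A + B = 4.
From h(1) = -6: 2A - 5B = -6.
Solving: A = 2, B = 2.
So h(n) = 2 \left(-5\right)^{n} + 2 \cdot 2^{n}.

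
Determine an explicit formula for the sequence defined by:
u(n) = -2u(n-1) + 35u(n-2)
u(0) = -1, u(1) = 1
Characteristic equation: x² + 2x - 35 = 0, which factors as (x - (5))(x - (-7)) = 0.
Roots r₁ = 5, r₂ = -7 (distinct).
General solution: u(n) = A·(5)^n + B·(-7)^n.
From u(0) = -1: A + B = -1.
From u(1) = 1: 5A - 7B = 1.
Solving: A = - \frac{1}{2}, B = - \frac{1}{2}.
So u(n) = - \frac{\left(-7\right)^{n}}{2} - \frac{5^{n}}{2}.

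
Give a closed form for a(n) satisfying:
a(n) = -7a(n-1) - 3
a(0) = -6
First-order linear non-homogeneous.
Homogeneous solution: a_h(n) = A·(-7)^n.
Try constant particular solution a_p = K: K = -7K - 3 ⇒ K = - \frac{3}{8}.
General: a(n) = A·(-7)^n - \frac{3}{8}.
Apply a(0) = -6: A - \frac{3}{8} = -6 ⇒ A = - \frac{45}{8}.
So a(n) = - \frac{45 \left(-7\right)^{n}}{8} - \frac{3}{8}.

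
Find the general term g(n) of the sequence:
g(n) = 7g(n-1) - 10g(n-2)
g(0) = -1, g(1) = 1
Characteristic equation: x² - 7x + 10 = 0, which factors as (x - (5))(x - (2)) = 0.
Roots r₁ = 5, r₂ = 2 (distinct).
General solution: g(n) = A·(5)^n + B·(2)^n.
From g(0) = -1: A + B = -1.
From g(1) = 1: 5A + 2B = 1.
Solving: A = 1, B = -2.
So g(n) = - 2 \cdot 2^{n} + 5^{n}.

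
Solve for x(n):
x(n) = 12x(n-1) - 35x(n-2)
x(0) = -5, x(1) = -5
Characteristic equation: x² - 12x + 35 = 0, which factors as (x - (7))(x - (5)) = 0.
Roots r₁ = 7, r₂ = 5 (distinct).
General solution: x(n) = A·(7)^n + B·(5)^n.
From x(0) = -5: A + B = -5.
From x(1) = -5: 7A + 5B = -5.
Solving: A = 10, B = -15.
So x(n) = - 15 \cdot 5^{n} + 10 \cdot 7^{n}.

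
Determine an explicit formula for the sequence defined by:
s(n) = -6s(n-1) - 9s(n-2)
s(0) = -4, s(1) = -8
Characteristic equation: x² + 6x + 9 = 0, which is (x - (-3))².
Repeated root r = -3.
General solution: s(n) = (A + Bn)·(-3)^n.
From s(0) = -4: A = -4.
From s(1) = -8: (A + B)·(-3) = -8 ⇒ B = \frac{20}{3}.
So s(n) = \left(\frac{20 n}{3} - 4\right) \cdot (-3)^n.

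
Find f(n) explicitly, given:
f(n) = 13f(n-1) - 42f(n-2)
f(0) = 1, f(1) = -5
Characteristic equation: x² - 13x + 42 = 0, which factors as (x - (7))(x - (6)) = 0.
Roots r₁ = 7, r₂ = 6 (distinct).
General solution: f(n) = A·(7)^n + B·(6)^n.
From f(0) = 1: A + B = 1.
From f(1) = -5: 7A + 6B = -5.
Solving: A = -11, B = 12.
So f(n) = 12 \cdot 6^{n} - 11 \cdot 7^{n}.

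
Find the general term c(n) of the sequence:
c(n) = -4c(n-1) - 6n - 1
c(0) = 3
First-order linear with linear forcing.
Homogeneous solution: c_h(n) = A·(-4)^n.
Try particular c_p(n) = pn + q. Substituting:
  pn + q = -4(p(n-1) + q) - 6n - 1.
Matching the n-coefficient: p = -4p - 6 ⇒ p = - \frac{6}{5}.
Matching constants: q = 4p - 4q - 1 ⇒ q = - \frac{29}{25}.
General: c(n) = A·(-4)^n - \frac{6 n}{5} - \frac{29}{25}.
Apply c(0) = 3: A - \frac{29}{25} = 3 ⇒ A = \frac{104}{25}.
So c(n) = \frac{104 \left(-4\right)^{n}}{25} - \frac{6 n}{5} - \frac{29}{25}.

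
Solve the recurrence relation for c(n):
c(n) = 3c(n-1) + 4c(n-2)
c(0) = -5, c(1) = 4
Characteristic equation: x² - 3x - 4 = 0, which factors as (x - (-1))(x - (4)) = 0.
Roots r₁ = -1, r₂ = 4 (distinct).
General solution: c(n) = A·(-1)^n + B·(4)^n.
From c(0) = -5: A + B = -5.
From c(1) = 4: -A + 4B = 4.
Solving: A = - \frac{24}{5}, B = - \frac{1}{5}.
So c(n) = - \frac{24 \left(-1\right)^{n}}{5} - \frac{4^{n}}{5}.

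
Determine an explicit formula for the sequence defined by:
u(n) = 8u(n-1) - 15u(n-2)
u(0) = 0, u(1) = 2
Characteristic equation: x² - 8x + 15 = 0, which factors as (x - (3))(x - (5)) = 0.
Roots r₁ = 3, r₂ = 5 (distinct).
General solution: u(n) = A·(3)^n + B·(5)^n.
From u(0) = 0: A + B = 0.
From u(1) = 2: 3A + 5B = 2.
Solving: A = -1, B = 1.
So u(n) = - 3^{n} + 5^{n}.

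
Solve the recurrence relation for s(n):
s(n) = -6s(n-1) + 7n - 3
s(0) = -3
First-order linear with linear forcing.
Homogeneous solution: s_h(n) = A·(-6)^n.
Try particular s_p(n) = pn + q. Substituting:
  pn + q = -6(p(n-1) + q) + 7n - 3.
Matching the n-coefficient: p = -6p + 7 ⇒ p = 1.
Matching constants: q = 6p - 6q - 3 ⇒ q = \frac{3}{7}.
General: s(n) = A·(-6)^n + n + \frac{3}{7}.
Apply s(0) = -3: A + \frac{3}{7} = -3 ⇒ A = - \frac{24}{7}.
So s(n) = - \frac{24 \left(-6\right)^{n}}{7} + n + \frac{3}{7}.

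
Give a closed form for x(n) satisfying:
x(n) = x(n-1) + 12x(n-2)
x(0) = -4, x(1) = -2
Characteristic equation: x² - x - 12 = 0, which factors as (x - (4))(x - (-3)) = 0.
Roots r₁ = 4, r₂ = -3 (distinct).
General solution: x(n) = A·(4)^n + B·(-3)^n.
From x(0) = -4: A + B = -4.
From x(1) = -2: 4A - 3B = -2.
Solving: A = -2, B = -2.
So x(n) = - 2 \left(-3\right)^{n} - 2 \cdot 4^{n}.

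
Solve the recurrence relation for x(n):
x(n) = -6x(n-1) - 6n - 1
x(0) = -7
First-order linear with linear forcing.
Homogeneous solution: x_h(n) = A·(-6)^n.
Try particular x_p(n) = pn + q. Substituting:
  pn + q = -6(p(n-1) + q) - 6n - 1.
Matching the n-coefficient: p = -6p - 6 ⇒ p = - \frac{6}{7}.
Matching constants: q = 6p - 6q - 1 ⇒ q = - \frac{43}{49}.
General: x(n) = A·(-6)^n - \frac{6 n}{7} - \frac{43}{49}.
Apply x(0) = -7: A - \frac{43}{49} = -7 ⇒ A = - \frac{300}{49}.
So x(n) = - \frac{300 \left(-6\right)^{n}}{49} - \frac{6 n}{7} - \frac{43}{49}.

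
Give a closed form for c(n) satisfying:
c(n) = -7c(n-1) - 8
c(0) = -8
First-order linear non-homogeneous.
Homogeneous solution: c_h(n) = A·(-7)^n.
Try constant particular solution c_p = K: K = -7K - 8 ⇒ K = -1.
General: c(n) = A·(-7)^n - 1.
Apply c(0) = -8: A - 1 = -8 ⇒ A = -7.
So c(n) = - 7 \left(-7\right)^{n} - 1.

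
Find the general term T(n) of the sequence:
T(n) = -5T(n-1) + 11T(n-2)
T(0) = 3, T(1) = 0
Characteristic equation: x² + 5x - 11 = 0.
Discriminant Δ = (-5)² + 4·(11) = 69.
Roots r₁,₂ = (-5 ± √69)/2, so r₁ = - \frac{5}{2} + \frac{\sqrt{69}}{2}, r₂ = - \frac{\sqrt{69}}{2} - \frac{5}{2}.
General solution: T(n) = A·r₁^n + B·r₂^n.
From the initial conditions, A + B = 3 and r₁A + r₂B = 0.
Since r₁ - r₂ = √69: A = (0 - (3)r₂)/√69 = \frac{5 \sqrt{69}}{46} + \frac{3}{2}, and B = 3 - A = \frac{3}{2} - \frac{5 \sqrt{69}}{46}.
So T(n) = \left(\frac{5 \sqrt{69}}{46} + \frac{3}{2}\right)\left(- \frac{5}{2} + \frac{\sqrt{69}}{2}\right)^n + \left(\frac{3}{2} - \frac{5 \sqrt{69}}{46}\right)\left(- \frac{\sqrt{69}}{2} - \frac{5}{2}\right)^n.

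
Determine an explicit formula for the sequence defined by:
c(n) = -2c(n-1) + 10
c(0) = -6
First-order linear non-homogeneous.
Homogeneous solution: c_h(n) = A·(-2)^n.
Try constant particular solution c_p = K: K = -2K + 10 ⇒ K = \frac{10}{3}.
General: c(n) = A·(-2)^n + \frac{10}{3}.
Apply c(0) = -6: A + \frac{10}{3} = -6 ⇒ A = - \frac{28}{3}.
So c(n) = \frac{10}{3} - \frac{28 \left(-2\right)^{n}}{3}.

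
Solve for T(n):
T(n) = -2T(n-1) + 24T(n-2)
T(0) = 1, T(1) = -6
Characteristic equation: x² + 2x - 24 = 0, which factors as (x - (4))(x - (-6)) = 0.
Roots r₁ = 4, r₂ = -6 (distinct).
General solution: T(n) = A·(4)^n + B·(-6)^n.
From T(0) = 1: A + B = 1.
From T(1) = -6: 4A - 6B = -6.
Solving: A = 0, B = 1.
So T(n) = \left(-6\right)^{n}.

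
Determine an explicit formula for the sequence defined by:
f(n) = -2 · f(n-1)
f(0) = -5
Pure geometric recurrence with ratio -2.
By induction f(n) = f(0) · (-2)^n = - 5 \left(-2\right)^{n}.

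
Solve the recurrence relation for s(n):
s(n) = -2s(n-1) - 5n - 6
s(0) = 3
First-order linear with linear forcing.
Homogeneous solution: s_h(n) = A·(-2)^n.
Try particular s_p(n) = pn + q. Substituting:
  pn + q = -2(p(n-1) + q) - 5n - 6.
Matching the n-coefficient: p = -2p - 5 ⇒ p = - \frac{5}{3}.
Matching constants: q = 2p - 2q - 6 ⇒ q = - \frac{28}{9}.
General: s(n) = A·(-2)^n - \frac{5 n}{3} - \frac{28}{9}.
Apply s(0) = 3: A - \frac{28}{9} = 3 ⇒ A = \frac{55}{9}.
So s(n) = \frac{55 \left(-2\right)^{n}}{9} - \frac{5 n}{3} - \frac{28}{9}.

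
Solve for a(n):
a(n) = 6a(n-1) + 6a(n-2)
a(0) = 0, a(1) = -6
Characteristic equation: x² - 6x - 6 = 0.
Discriminant Δ = (6)² + 4·(6) = 60.
Roots r₁,₂ = (6 ± √60)/2, so r₁ = 3 + \sqrt{15}, r₂ = 3 - \sqrt{15}.
General solution: a(n) = A·r₁^n + B·r₂^n.
From the initial conditions, A + B = 0 and r₁A + r₂B = -6.
Since r₁ - r₂ = √60: A = (-6 - (0)r₂)/√60 = - \frac{\sqrt{15}}{5}, and B = 0 - A = \frac{\sqrt{15}}{5}.
So a(n) = \left(- \frac{\sqrt{15}}{5}\right)\left(3 + \sqrt{15}\right)^n + \left(\frac{\sqrt{15}}{5}\right)\left(3 - \sqrt{15}\right)^n.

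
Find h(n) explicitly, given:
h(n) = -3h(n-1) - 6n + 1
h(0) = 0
First-order linear with linear forcing.
Homogeneous solution: h_h(n) = A·(-3)^n.
Try particular h_p(n) = pn + q. Substituting:
  pn + q = -3(p(n-1) + q) - 6n + 1.
Matching the n-coefficient: p = -3p - 6 ⇒ p = - \frac{3}{2}.
Matching constants: q = 3p - 3q + 1 ⇒ q = - \frac{7}{8}.
General: h(n) = A·(-3)^n - \frac{3 n}{2} - \frac{7}{8}.
Apply h(0) = 0: A - \frac{7}{8} = 0 ⇒ A = \frac{7}{8}.
So h(n) = \frac{7 \left(-3\right)^{n}}{8} - \frac{3 n}{2} - \frac{7}{8}.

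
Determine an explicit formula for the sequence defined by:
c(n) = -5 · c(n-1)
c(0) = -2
Pure geometric recurrence with ratio -5.
By induction c(n) = c(0) · (-5)^n = - 2 \left(-5\right)^{n}.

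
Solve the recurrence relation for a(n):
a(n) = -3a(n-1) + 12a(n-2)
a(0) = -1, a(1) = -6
Characteristic equation: x² + 3x - 12 = 0.
Discriminant Δ = (-3)² + 4·(12) = 57.
Roots r₁,₂ = (-3 ± √57)/2, so r₁ = - \frac{3}{2} + \frac{\sqrt{57}}{2}, r₂ = - \frac{\sqrt{57}}{2} - \frac{3}{2}.
General solution: a(n) = A·r₁^n + B·r₂^n.
From the initial conditions, A + B = -1 and r₁A + r₂B = -6.
Since r₁ - r₂ = √57: A = (-6 - (-1)r₂)/√57 = - \frac{5 \sqrt{57}}{38} - \frac{1}{2}, and B = -1 - A = - \frac{1}{2} + \frac{5 \sqrt{57}}{38}.
So a(n) = \left(- \frac{5 \sqrt{57}}{38} - \frac{1}{2}\right)\left(- \frac{3}{2} + \frac{\sqrt{57}}{2}\right)^n + \left(- \frac{1}{2} + \frac{5 \sqrt{57}}{38}\right)\left(- \frac{\sqrt{57}}{2} - \frac{3}{2}\right)^n.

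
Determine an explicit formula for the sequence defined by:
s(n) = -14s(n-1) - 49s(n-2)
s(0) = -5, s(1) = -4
Characteristic equation: x² + 14x + 49 = 0, which is (x - (-7))².
Repeated root r = -7.
General solution: s(n) = (A + Bn)·(-7)^n.
From s(0) = -5: A = -5.
From s(1) = -4: (A + B)·(-7) = -4 ⇒ B = \frac{39}{7}.
So s(n) = \left(\frac{39 n}{7} - 5\right) \cdot (-7)^n.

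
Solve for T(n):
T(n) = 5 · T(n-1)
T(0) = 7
Pure geometric recurrence with ratio 5.
By induction T(n) = T(0) · (5)^n = 7 \cdot 5^{n}.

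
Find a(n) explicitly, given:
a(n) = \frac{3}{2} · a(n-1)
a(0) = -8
Pure geometric recurrence with ratio \frac{3}{2}.
By induction a(n) = a(0) · (\frac{3}{2})^n = - 8 \left(\frac{3}{2}\right)^{n}.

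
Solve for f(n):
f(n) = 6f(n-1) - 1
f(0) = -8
First-order linear non-homogeneous.
Homogeneous solution: f_h(n) = A·(6)^n.
Try constant particular solution f_p = K: K = 6K - 1 ⇒ K = \frac{1}{5}.
General: f(n) = A·(6)^n + \frac{1}{5}.
Apply f(0) = -8: A + \frac{1}{5} = -8 ⇒ A = - \frac{41}{5}.
So f(n) = \frac{1}{5} - \frac{41 \cdot 6^{n}}{5}.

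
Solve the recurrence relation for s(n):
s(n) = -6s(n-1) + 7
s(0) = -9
First-order linear non-homogeneous.
Homogeneous solution: s_h(n) = A·(-6)^n.
Try constant particular solution s_p = K: K = -6K + 7 ⇒ K = 1.
General: s(n) = A·(-6)^n + 1.
Apply s(0) = -9: A + 1 = -9 ⇒ A = -10.
So s(n) = 1 - 10 \left(-6\right)^{n}.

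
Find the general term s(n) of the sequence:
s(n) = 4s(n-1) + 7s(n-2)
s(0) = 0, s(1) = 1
Characteristic equation: x² - 4x - 7 = 0.
Discriminant Δ = (4)² + 4·(7) = 44.
Roots r₁,₂ = (4 ± √44)/2, so r₁ = 2 + \sqrt{11}, r₂ = 2 - \sqrt{11}.
General solution: s(n) = A·r₁^n + B·r₂^n.
From the initial conditions, A + B = 0 and r₁A + r₂B = 1.
Since r₁ - r₂ = √44: A = (1 - (0)r₂)/√44 = \frac{\sqrt{11}}{22}, and B = 0 - A = - \frac{\sqrt{11}}{22}.
So s(n) = \left(\frac{\sqrt{11}}{22}\right)\left(2 + \sqrt{11}\right)^n + \left(- \frac{\sqrt{11}}{22}\right)\left(2 - \sqrt{11}\right)^n.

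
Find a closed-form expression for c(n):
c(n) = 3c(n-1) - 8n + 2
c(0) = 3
First-order linear with linear forcing.
Homogeneous solution: c_h(n) = A·(3)^n.
Try particular c_p(n) = pn + q. Substituting:
  pn + q = 3(p(n-1) + q) - 8n + 2.
Matching the n-coefficient: p = 3p - 8 ⇒ p = 4.
Matching constants: q = -3p + 3q + 2 ⇒ q = 5.
General: c(n) = A·(3)^n + 4 n + 5.
Apply c(0) = 3: A + 5 = 3 ⇒ A = -2.
So c(n) = - 2 \cdot 3^{n} + 4 n + 5.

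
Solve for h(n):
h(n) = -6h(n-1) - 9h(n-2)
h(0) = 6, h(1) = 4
Characteristic equation: x² + 6x + 9 = 0, which is (x - (-3))².
Repeated root r = -3.
General solution: h(n) = (A + Bn)·(-3)^n.
From h(0) = 6: A = 6.
From h(1) = 4: (A + B)·(-3) = 4 ⇒ B = - \frac{22}{3}.
So h(n) = \left(6 - \frac{22 n}{3}\right) \cdot (-3)^n.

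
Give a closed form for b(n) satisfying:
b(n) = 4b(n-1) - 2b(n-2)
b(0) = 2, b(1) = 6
Characteristic equation: x² - 4x + 2 = 0.
Discriminant Δ = (4)² + 4·(-2) = 8.
Roots r₁,₂ = (4 ± √8)/2, so r₁ = \sqrt{2} + 2, r₂ = 2 - \sqrt{2}.
General solution: b(n) = A·r₁^n + B·r₂^n.
From the initial conditions, A + B = 2 and r₁A + r₂B = 6.
Since r₁ - r₂ = √8: A = (6 - (2)r₂)/√8 = \frac{\sqrt{2}}{2} + 1, and B = 2 - A = 1 - \frac{\sqrt{2}}{2}.
So b(n) = \left(\frac{\sqrt{2}}{2} + 1\right)\left(\sqrt{2} + 2\right)^n + \left(1 - \frac{\sqrt{2}}{2}\right)\left(2 - \sqrt{2}\right)^n.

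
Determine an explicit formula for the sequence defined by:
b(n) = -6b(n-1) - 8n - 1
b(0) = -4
First-order linear with linear forcing.
Homogeneous solution: b_h(n) = A·(-6)^n.
Try particular b_p(n) = pn + q. Substituting:
  pn + q = -6(p(n-1) + q) - 8n - 1.
Matching the n-coefficient: p = -6p - 8 ⇒ p = - \frac{8}{7}.
Matching constants: q = 6p - 6q - 1 ⇒ q = - \frac{55}{49}.
General: b(n) = A·(-6)^n - \frac{8 n}{7} - \frac{55}{49}.
Apply b(0) = -4: A - \frac{55}{49} = -4 ⇒ A = - \frac{141}{49}.
So b(n) = - \frac{141 \left(-6\right)^{n}}{49} - \frac{8 n}{7} - \frac{55}{49}.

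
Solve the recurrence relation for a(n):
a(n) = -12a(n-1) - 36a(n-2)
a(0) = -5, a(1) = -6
Characteristic equation: x² + 12x + 36 = 0, which is (x - (-6))².
Repeated root r = -6.
General solution: a(n) = (A + Bn)·(-6)^n.
From a(0) = -5: A = -5.
From a(1) = -6: (A + B)·(-6) = -6 ⇒ B = 6.
So a(n) = \left(6 n - 5\right) \cdot (-6)^n.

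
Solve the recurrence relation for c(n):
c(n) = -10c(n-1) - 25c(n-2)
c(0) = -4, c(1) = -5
Characteristic equation: x² + 10x + 25 = 0, which is (x - (-5))².
Repeated root r = -5.
General solution: c(n) = (A + Bn)·(-5)^n.
From c(0) = -4: A = -4.
From c(1) = -5: (A + B)·(-5) = -5 ⇒ B = 5.
So c(n) = \left(5 n - 4\right) \cdot (-5)^n.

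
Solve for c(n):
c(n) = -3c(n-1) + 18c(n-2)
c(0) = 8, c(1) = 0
Characteristic equation: x² + 3x - 18 = 0, which factors as (x - (3))(x - (-6)) = 0.
Roots r₁ = 3, r₂ = -6 (distinct).
General solution: c(n) = A·(3)^n + B·(-6)^n.
From c(0) = 8: A + B = 8.
From c(1) = 0: 3A - 6B = 0.
Solving: A = \frac{16}{3}, B = \frac{8}{3}.
So c(n) = \frac{8 \left(-6\right)^{n}}{3} + \frac{16 \cdot 3^{n}}{3}.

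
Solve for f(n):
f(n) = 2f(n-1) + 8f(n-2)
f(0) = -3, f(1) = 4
Characteristic equation: x² - 2x - 8 = 0, which factors as (x - (4))(x - (-2)) = 0.
Roots r₁ = 4, r₂ = -2 (distinct).
General solution: f(n) = A·(4)^n + B·(-2)^n.
From f(0) = -3: A + B = -3.
From f(1) = 4: 4A - 2B = 4.
Solving: A = - \frac{1}{3}, B = - \frac{8}{3}.
So f(n) = - \frac{8 \left(-2\right)^{n}}{3} - \frac{4^{n}}{3}.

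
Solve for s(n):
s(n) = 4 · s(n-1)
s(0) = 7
Pure geometric recurrence with ratio 4.
By induction s(n) = s(0) · (4)^n = 7 \cdot 4^{n}.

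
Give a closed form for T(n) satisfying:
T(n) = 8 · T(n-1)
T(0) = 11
Pure geometric recurrence with ratio 8.
By induction T(n) = T(0) · (8)^n = 11 \cdot 8^{n}.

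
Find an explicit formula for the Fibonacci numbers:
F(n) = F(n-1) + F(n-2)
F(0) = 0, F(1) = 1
This is the Fibonacci sequence.
Characteristic equation: x² - x - 1 = 0; roots r₁ = \frac{1}{2} + \frac{\sqrt{5}}{2}, r₂ = \frac{1}{2} - \frac{\sqrt{5}}{2}.
General: F(n) = A·r₁^n + B·r₂^n. Solving with F(0)=0, F(1)=1 gives A = \frac{\sqrt{5}}{5}, B = - \frac{\sqrt{5}}{5}.
So F(n) = \frac{2^{- n} \sqrt{5} \left(- \left(1 - \sqrt{5}\right)^{n} + \left(1 + \sqrt{5}\right)^{n}\right)}{5}.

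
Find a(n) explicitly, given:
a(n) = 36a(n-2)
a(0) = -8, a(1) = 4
Characteristic equation: x² - 36 = 0, which factors as (x - (6))(x - (-6)) = 0.
Roots r₁ = 6, r₂ = -6 (distinct).
General solution: a(n) = A·(6)^n + B·(-6)^n.
From a(0) = -8: A + B = -8.
From a(1) = 4: 6A - 6B = 4.
Solving: A = - \frac{11}{3}, B = - \frac{13}{3}.
So a(n) = - \frac{13 \left(-6\right)^{n}}{3} - \frac{11 \cdot 6^{n}}{3}.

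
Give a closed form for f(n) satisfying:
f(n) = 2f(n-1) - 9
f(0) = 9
First-order linear non-homogeneous.
Homogeneous solution: f_h(n) = A·(2)^n.
Try constant particular solution f_p = K: K = 2K - 9 ⇒ K = 9.
General: f(n) = A·(2)^n + 9.
Apply f(0) = 9: A + 9 = 9 ⇒ A = 0.
So f(n) = 9.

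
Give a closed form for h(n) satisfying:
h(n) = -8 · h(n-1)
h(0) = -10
Pure geometric recurrence with ratio -8.
By induction h(n) = h(0) · (-8)^n = - 10 \left(-8\right)^{n}.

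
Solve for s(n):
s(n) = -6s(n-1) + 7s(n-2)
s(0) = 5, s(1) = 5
Characteristic equation: x² + 6x - 7 = 0, which factors as (x - (1))(x - (-7)) = 0.
Roots r₁ = 1, r₂ = -7 (distinct).
General solution: s(n) = A·(1)^n + B·(-7)^n.
From s(0) = 5: A + B = 5.
From s(1) = 5: A - 7B = 5.
Solving: A = 5, B = 0.
So s(n) = 5.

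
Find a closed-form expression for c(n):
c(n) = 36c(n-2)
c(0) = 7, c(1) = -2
Characteristic equation: x² - 36 = 0, which factors as (x - (6))(x - (-6)) = 0.
Roots r₁ = 6, r₂ = -6 (distinct).
General solution: c(n) = A·(6)^n + B·(-6)^n.
From c(0) = 7: A + B = 7.
From c(1) = -2: 6A - 6B = -2.
Solving: A = \frac{10}{3}, B = \frac{11}{3}.
So c(n) = \frac{11 \left(-6\right)^{n}}{3} + \frac{10 \cdot 6^{n}}{3}.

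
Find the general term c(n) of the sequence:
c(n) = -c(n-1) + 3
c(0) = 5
First-order linear non-homogeneous.
Homogeneous solution: c_h(n) = A·(-1)^n.
Try constant particular solution c_p = K: K = -K + 3 ⇒ K = \frac{3}{2}.
General: c(n) = A·(-1)^n + \frac{3}{2}.
Apply c(0) = 5: A + \frac{3}{2} = 5 ⇒ A = \frac{7}{2}.
So c(n) = \frac{7 \left(-1\right)^{n}}{2} + \frac{3}{2}.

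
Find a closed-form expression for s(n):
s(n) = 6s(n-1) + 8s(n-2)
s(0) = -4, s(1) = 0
Characteristic equation: x² - 6x - 8 = 0.
Discriminant Δ = (6)² + 4·(8) = 68.
Roots r₁,₂ = (6 ± √68)/2, so r₁ = 3 + \sqrt{17}, r₂ = 3 - \sqrt{17}.
General solution: s(n) = A·r₁^n + B·r₂^n.
From the initial conditions, A + B = -4 and r₁A + r₂B = 0.
Since r₁ - r₂ = √68: A = (0 - (-4)r₂)/√68 = -2 + \frac{6 \sqrt{17}}{17}, and B = -4 - A = -2 - \frac{6 \sqrt{17}}{17}.
So s(n) = \left(-2 + \frac{6 \sqrt{17}}{17}\right)\left(3 + \sqrt{17}\right)^n + \left(-2 - \frac{6 \sqrt{17}}{17}\right)\left(3 - \sqrt{17}\right)^n.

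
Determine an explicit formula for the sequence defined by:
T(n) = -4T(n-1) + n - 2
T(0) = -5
First-order linear with linear forcing.
Homogeneous solution: T_h(n) = A·(-4)^n.
Try particular T_p(n) = pn + q. Substituting:
  pn + q = -4(p(n-1) + q) + n - 2.
Matching the n-coefficient: p = -4p + 1 ⇒ p = \frac{1}{5}.
Matching constants: q = 4p - 4q - 2 ⇒ q = - \frac{6}{25}.
General: T(n) = A·(-4)^n + \frac{n}{5} - \frac{6}{25}.
Apply T(0) = -5: A - \frac{6}{25} = -5 ⇒ A = - \frac{119}{25}.
So T(n) = - \frac{119 \left(-4\right)^{n}}{25} + \frac{n}{5} - \frac{6}{25}.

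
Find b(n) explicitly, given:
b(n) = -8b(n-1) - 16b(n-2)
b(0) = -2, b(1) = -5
Characteristic equation: x² + 8x + 16 = 0, which is (x - (-4))².
Repeated root r = -4.
General solution: b(n) = (A + Bn)·(-4)^n.
From b(0) = -2: A = -2.
From b(1) = -5: (A + B)·(-4) = -5 ⇒ B = \frac{13}{4}.
So b(n) = \left(\frac{13 n}{4} - 2\right) \cdot (-4)^n.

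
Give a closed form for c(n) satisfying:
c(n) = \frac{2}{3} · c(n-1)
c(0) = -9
Pure geometric recurrence with ratio \frac{2}{3}.
By induction c(n) = c(0) · (\frac{2}{3})^n = - 9 \left(\frac{2}{3}\right)^{n}.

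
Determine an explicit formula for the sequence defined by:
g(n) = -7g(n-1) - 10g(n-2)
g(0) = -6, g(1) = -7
Characteristic equation: x² + 7x + 10 = 0, which factors as (x - (-5))(x - (-2)) = 0.
Roots r₁ = -5, r₂ = -2 (distinct).
General solution: g(n) = A·(-5)^n + B·(-2)^n.
From g(0) = -6: A + B = -6.
From g(1) = -7: -5A - 2B = -7.
Solving: A = \frac{19}{3}, B = - \frac{37}{3}.
So g(n) = - \frac{37 \left(-2\right)^{n}}{3} + \frac{19 \left(-5\right)^{n}}{3}.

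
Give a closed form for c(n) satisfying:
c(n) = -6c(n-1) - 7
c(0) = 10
First-order linear non-homogeneous.
Homogeneous solution: c_h(n) = A·(-6)^n.
Try constant particular solution c_p = K: K = -6K - 7 ⇒ K = -1.
General: c(n) = A·(-6)^n - 1.
Apply c(0) = 10: A - 1 = 10 ⇒ A = 11.
So c(n) = 11 \left(-6\right)^{n} - 1.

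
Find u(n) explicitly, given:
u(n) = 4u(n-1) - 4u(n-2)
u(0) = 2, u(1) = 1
Characteristic equation: x² - 4x + 4 = 0, which is (x - (2))².
Repeated root r = 2.
General solution: u(n) = (A + Bn)·(2)^n.
From u(0) = 2: A = 2.
From u(1) = 1: (A + B)·(2) = 1 ⇒ B = - \frac{3}{2}.
So u(n) = \left(2 - \frac{3 n}{2}\right) \cdot (2)^n.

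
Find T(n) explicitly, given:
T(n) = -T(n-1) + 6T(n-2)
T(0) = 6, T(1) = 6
Characteristic equation: x² + x - 6 = 0, which factors as (x - (2))(x - (-3)) = 0.
Roots r₁ = 2, r₂ = -3 (distinct).
General solution: T(n) = A·(2)^n + B·(-3)^n.
From T(0) = 6: A + B = 6.
From T(1) = 6: 2A - 3B = 6.
Solving: A = \frac{24}{5}, B = \frac{6}{5}.
So T(n) = \frac{6 \left(-3\right)^{n}}{5} + \frac{24 \cdot 2^{n}}{5}.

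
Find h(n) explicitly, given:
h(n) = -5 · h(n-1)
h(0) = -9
Pure geometric recurrence with ratio -5.
By induction h(n) = h(0) · (-5)^n = - 9 \left(-5\right)^{n}.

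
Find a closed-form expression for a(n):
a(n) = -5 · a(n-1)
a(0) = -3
Pure geometric recurrence with ratio -5.
By induction a(n) = a(0) · (-5)^n = - 3 \left(-5\right)^{n}.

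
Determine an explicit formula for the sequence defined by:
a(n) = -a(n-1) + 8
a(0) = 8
First-order linear non-homogeneous.
Homogeneous solution: a_h(n) = A·(-1)^n.
Try constant particular solution a_p = K: K = -K + 8 ⇒ K = 4.
General: a(n) = A·(-1)^n + 4.
Apply a(0) = 8: A + 4 = 8 ⇒ A = 4.
So a(n) = 4 \left(-1\right)^{n} + 4.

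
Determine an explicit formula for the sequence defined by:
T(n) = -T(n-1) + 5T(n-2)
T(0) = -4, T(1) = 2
Characteristic equation: x² + x - 5 = 0.
Discriminant Δ = (-1)² + 4·(5) = 21.
Roots r₁,₂ = (-1 ± √21)/2, so r₁ = - \frac{1}{2} + \frac{\sqrt{21}}{2}, r₂ = - \frac{\sqrt{21}}{2} - \frac{1}{2}.
General solution: T(n) = A·r₁^n + B·r₂^n.
From the initial conditions, A + B = -4 and r₁A + r₂B = 2.
Since r₁ - r₂ = √21: A = (2 - (-4)r₂)/√21 = -2, and B = -4 - A = -2.
So T(n) = \left(-2\right)\left(- \frac{1}{2} + \frac{\sqrt{21}}{2}\right)^n + \left(-2\right)\left(- \frac{\sqrt{21}}{2} - \frac{1}{2}\right)^n.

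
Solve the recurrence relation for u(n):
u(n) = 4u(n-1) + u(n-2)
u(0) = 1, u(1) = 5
Characteristic equation: x² - 4x - 1 = 0.
Discriminant Δ = (4)² + 4·(1) = 20.
Roots r₁,₂ = (4 ± √20)/2, so r₁ = 2 + \sqrt{5}, r₂ = 2 - \sqrt{5}.
General solution: u(n) = A·r₁^n + B·r₂^n.
From the initial conditions, A + B = 1 and r₁A + r₂B = 5.
Since r₁ - r₂ = √20: A = (5 - (1)r₂)/√20 = \frac{1}{2} + \frac{3 \sqrt{5}}{10}, and B = 1 - A = \frac{1}{2} - \frac{3 \sqrt{5}}{10}.
So u(n) = \left(\frac{1}{2} + \frac{3 \sqrt{5}}{10}\right)\left(2 + \sqrt{5}\right)^n + \left(\frac{1}{2} - \frac{3 \sqrt{5}}{10}\right)\left(2 - \sqrt{5}\right)^n.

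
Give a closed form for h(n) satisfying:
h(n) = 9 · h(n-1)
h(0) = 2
Pure geometric recurrence with ratio 9.
By induction h(n) = h(0) · (9)^n = 2 \cdot 9^{n}.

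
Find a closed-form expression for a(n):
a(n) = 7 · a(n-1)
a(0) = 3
Pure geometric recurrence with ratio 7.
By induction a(n) = a(0) · (7)^n = 3 \cdot 7^{n}.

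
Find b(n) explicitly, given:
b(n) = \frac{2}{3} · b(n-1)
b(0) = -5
Pure geometric recurrence with ratio \frac{2}{3}.
By induction b(n) = b(0) · (\frac{2}{3})^n = - 5 \left(\frac{2}{3}\right)^{n}.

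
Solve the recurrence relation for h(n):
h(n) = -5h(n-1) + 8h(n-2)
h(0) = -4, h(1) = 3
Characteristic equation: x² + 5x - 8 = 0.
Discriminant Δ = (-5)² + 4·(8) = 57.
Roots r₁,₂ = (-5 ± √57)/2, so r₁ = - \frac{5}{2} + \frac{\sqrt{57}}{2}, r₂ = - \frac{\sqrt{57}}{2} - \frac{5}{2}.
General solution: h(n) = A·r₁^n + B·r₂^n.
From the initial conditions, A + B = -4 and r₁A + r₂B = 3.
Since r₁ - r₂ = √57: A = (3 - (-4)r₂)/√57 = -2 - \frac{7 \sqrt{57}}{57}, and B = -4 - A = -2 + \frac{7 \sqrt{57}}{57}.
So h(n) = \left(-2 - \frac{7 \sqrt{57}}{57}\right)\left(- \frac{5}{2} + \frac{\sqrt{57}}{2}\right)^n + \left(-2 + \frac{7 \sqrt{57}}{57}\right)\left(- \frac{\sqrt{57}}{2} - \frac{5}{2}\right)^n.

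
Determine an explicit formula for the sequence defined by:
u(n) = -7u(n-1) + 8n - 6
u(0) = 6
First-order linear with linear forcing.
Homogeneous solution: u_h(n) = A·(-7)^n.
Try particular u_p(n) = pn + q. Substituting:
  pn + q = -7(p(n-1) + q) + 8n - 6.
Matching the n-coefficient: p = -7p + 8 ⇒ p = 1.
Matching constants: q = 7p - 7q - 6 ⇒ q = \frac{1}{8}.
General: u(n) = A·(-7)^n + n + \frac{1}{8}.
Apply u(0) = 6: A + \frac{1}{8} = 6 ⇒ A = \frac{47}{8}.
So u(n) = \frac{47 \left(-7\right)^{n}}{8} + n + \frac{1}{8}.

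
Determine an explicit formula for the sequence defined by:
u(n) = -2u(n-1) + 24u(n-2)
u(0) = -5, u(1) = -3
Characteristic equation: x² + 2x - 24 = 0, which factors as (x - (-6))(x - (4)) = 0.
Roots r₁ = -6, r₂ = 4 (distinct).
General solution: u(n) = A·(-6)^n + B·(4)^n.
From u(0) = -5: A + B = -5.
From u(1) = -3: -6A + 4B = -3.
Solving: A = - \frac{17}{10}, B = - \frac{33}{10}.
So u(n) = - \frac{17 \left(-6\right)^{n}}{10} - \frac{33 \cdot 4^{n}}{10}.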